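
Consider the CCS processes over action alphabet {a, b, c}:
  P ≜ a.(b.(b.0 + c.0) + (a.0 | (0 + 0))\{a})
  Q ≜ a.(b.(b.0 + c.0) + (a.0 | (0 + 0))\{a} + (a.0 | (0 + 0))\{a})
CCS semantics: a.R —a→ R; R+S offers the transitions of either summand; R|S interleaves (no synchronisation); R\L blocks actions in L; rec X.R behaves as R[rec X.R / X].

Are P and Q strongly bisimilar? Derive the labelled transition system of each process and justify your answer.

LTS(P): 4 reachable states
  m0 = a.(b.(b.0 + c.0) + (a.0 | (0 + 0))\{a}) | -a-> m1
  m1 = b.(b.0 + c.0) + (a.0 | (0 + 0))\{a} | -b-> m2
  m2 = b.0 + c.0 | -b-> m3, -c-> m3
  m3 = 0 | ∅
LTS(Q): 4 reachable states
  n0 = a.(b.(b.0 + c.0) + (a.0 | (0 + 0))\{a} + (a.0 | (0 + 0))\{a}) | -a-> n1
  n1 = b.(b.0 + c.0) + (a.0 | (0 + 0))\{a} + (a.0 | (0 + 0))\{a} | -b-> n2
  n2 = b.0 + c.0 | -b-> n3, -c-> n3
  n3 = 0 | ∅
Bisimilarity quotient blocks:
  B0 = {m0, n0}
  B1 = {m1, n1}
  B2 = {m2, n2}
  B3 = {m3, n3}
m0 ∈ B0, n0 ∈ B0 → same block

YES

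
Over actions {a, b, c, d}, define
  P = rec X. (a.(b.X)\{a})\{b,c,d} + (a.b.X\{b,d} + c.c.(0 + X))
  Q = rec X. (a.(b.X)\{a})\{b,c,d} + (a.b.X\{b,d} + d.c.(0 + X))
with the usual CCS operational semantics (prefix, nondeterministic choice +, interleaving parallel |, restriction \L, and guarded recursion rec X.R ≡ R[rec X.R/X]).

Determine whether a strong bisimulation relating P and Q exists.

P's transition system — 10 states:
  s0 = rec X. (a.(b.X)\{a})\{b,c,d} + (a.b.X\{b,d} + c.c.(0 + X)) has moves =a=> s1, =a=> s2, =c=> s3
  s1 = (b.(rec X. (a.(b.X)\{a})\{b,c,d} + (a.b.X\{b,d} + c.c.(0 + X))))\{a}\{b,c,d} has moves (no moves)
  s2 = b.(rec X. (a.(b.X)\{a})\{b,c,d} + (a.b.X\{b,d} + c.c.(0 + X)))\{b,d} has moves =b=> s4
  s3 = c.(0 + (rec X. (a.(b.X)\{a})\{b,c,d} + (a.b.X\{b,d} + c.c.(0 + X)))) has moves =c=> s5
  s4 = (rec X. (a.(b.X)\{a})\{b,c,d} + (a.b.X\{b,d} + c.c.(0 + X)))\{b,d} has moves =a=> s6, =a=> s7, =c=> s8
  s5 = 0 + (rec X. (a.(b.X)\{a})\{b,c,d} + (a.b.X\{b,d} + c.c.(0 + X))) has moves =a=> s1, =a=> s2, =c=> s3
  s6 = (b.(rec X. (a.(b.X)\{a})\{b,c,d} + (a.b.X\{b,d} + c.c.(0 + X))))\{a}\{b,c,d}\{b,d} has moves (no moves)
  s7 = (b.(rec X. (a.(b.X)\{a})\{b,c,d} + (a.b.X\{b,d} + c.c.(0 + X)))\{b,d})\{b,d} has moves (no moves)
  s8 = (c.(0 + (rec X. (a.(b.X)\{a})\{b,c,d} + (a.b.X\{b,d} + c.c.(0 + X)))))\{b,d} has moves =c=> s9
  s9 = (0 + (rec X. (a.(b.X)\{a})\{b,c,d} + (a.b.X\{b,d} + c.c.(0 + X))))\{b,d} has moves =a=> s6, =a=> s7, =c=> s8
Q's transition system — 8 states:
  t0 = rec X. (a.(b.X)\{a})\{b,c,d} + (a.b.X\{b,d} + d.c.(0 + X)) has moves =a=> t1, =a=> t2, =d=> t3
  t1 = (b.(rec X. (a.(b.X)\{a})\{b,c,d} + (a.b.X\{b,d} + d.c.(0 + X))))\{a}\{b,c,d} has moves (no moves)
  t2 = b.(rec X. (a.(b.X)\{a})\{b,c,d} + (a.b.X\{b,d} + d.c.(0 + X)))\{b,d} has moves =b=> t4
  t3 = c.(0 + (rec X. (a.(b.X)\{a})\{b,c,d} + (a.b.X\{b,d} + d.c.(0 + X)))) has moves =c=> t5
  t4 = (rec X. (a.(b.X)\{a})\{b,c,d} + (a.b.X\{b,d} + d.c.(0 + X)))\{b,d} has moves =a=> t6, =a=> t7
  t5 = 0 + (rec X. (a.(b.X)\{a})\{b,c,d} + (a.b.X\{b,d} + d.c.(0 + X))) has moves =a=> t1, =a=> t2, =d=> t3
  t6 = (b.(rec X. (a.(b.X)\{a})\{b,c,d} + (a.b.X\{b,d} + d.c.(0 + X))))\{a}\{b,c,d}\{b,d} has moves (no moves)
  t7 = (b.(rec X. (a.(b.X)\{a})\{b,c,d} + (a.b.X\{b,d} + d.c.(0 + X)))\{b,d})\{b,d} has moves (no moves)
Bisimilarity quotient blocks:
  B0 = {s0, s5}
  B1 = {s3}
  B2 = {s2}
  B3 = {s4, s9}
  B4 = {s8}
  B5 = {s1, s6, s7, t1, t6, t7}
  B6 = {t0, t5}
  B7 = {t2}
  B8 = {t4}
  B9 = {t3}
s0 ∈ B0, t0 ∈ B6 → different blocks

not bisimilar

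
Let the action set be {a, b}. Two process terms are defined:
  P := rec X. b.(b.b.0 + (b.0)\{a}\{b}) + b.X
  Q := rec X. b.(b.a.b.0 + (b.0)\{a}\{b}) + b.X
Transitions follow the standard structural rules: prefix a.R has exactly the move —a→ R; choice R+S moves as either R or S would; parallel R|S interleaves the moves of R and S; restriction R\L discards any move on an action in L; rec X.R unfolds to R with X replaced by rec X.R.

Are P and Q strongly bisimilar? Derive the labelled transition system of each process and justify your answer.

NO

P's transition system — 4 states:
  m0 = rec X. b.(b.b.0 + (b.0)\{a}\{b}) + b.X :: --b--▸ m0, --b--▸ m1
  m1 = b.b.0 + (b.0)\{a}\{b} :: --b--▸ m2
  m2 = b.0 :: --b--▸ m3
  m3 = 0 :: stopped
Q's transition system — 5 states:
  n0 = rec X. b.(b.a.b.0 + (b.0)\{a}\{b}) + b.X :: --b--▸ n0, --b--▸ n1
  n1 = b.a.b.0 + (b.0)\{a}\{b} :: --b--▸ n2
  n2 = a.b.0 :: --a--▸ n3
  n3 = b.0 :: --b--▸ n4
  n4 = 0 :: stopped
Bisimilarity quotient blocks:
  B0 = {m0}
  B1 = {m1}
  B2 = {m2, n3}
  B3 = {m3, n4}
  B4 = {n0}
  B5 = {n1}
  B6 = {n2}
m0 ∈ B0, n0 ∈ B4 → different blocks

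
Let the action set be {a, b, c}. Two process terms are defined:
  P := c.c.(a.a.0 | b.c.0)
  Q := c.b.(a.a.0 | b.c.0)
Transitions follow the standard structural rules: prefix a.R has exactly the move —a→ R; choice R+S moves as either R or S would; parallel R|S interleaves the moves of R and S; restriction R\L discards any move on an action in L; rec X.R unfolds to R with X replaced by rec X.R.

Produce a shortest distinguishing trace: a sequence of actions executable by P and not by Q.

cc

Reachable graph of P (11 states):
  m0 = c.c.(a.a.0 | b.c.0) has moves ··c··> m1
  m1 = c.(a.a.0 | b.c.0) has moves ··c··> m2
  m2 = a.a.0 | b.c.0 has moves ··a··> m3, ··b··> m4
  m3 = a.0 | b.c.0 has moves ··a··> m5, ··b··> m6
  m4 = a.a.0 | c.0 has moves ··a··> m6, ··c··> m7
  m5 = 0 | b.c.0 has moves ··b··> m8
  m6 = a.0 | c.0 has moves ··a··> m8, ··c··> m9
  m7 = a.a.0 | 0 has moves ··a··> m9
  m8 = 0 | c.0 has moves ··c··> m10
  m9 = a.0 | 0 has moves ··a··> m10
  m10 = 0 | 0 has moves ·
Reachable graph of Q (11 states):
  n0 = c.b.(a.a.0 | b.c.0) has moves ··c··> n1
  n1 = b.(a.a.0 | b.c.0) has moves ··b··> n2
  n2 = a.a.0 | b.c.0 has moves ··a··> n3, ··b··> n4
  n3 = a.0 | b.c.0 has moves ··a··> n5, ··b··> n6
  n4 = a.a.0 | c.0 has moves ··a··> n6, ··c··> n7
  n5 = 0 | b.c.0 has moves ··b··> n8
  n6 = a.0 | c.0 has moves ··a··> n8, ··c··> n9
  n7 = a.a.0 | 0 has moves ··a··> n9
  n8 = 0 | c.0 has moves ··c··> n10
  n9 = a.0 | 0 has moves ··a··> n10
  n10 = 0 | 0 has moves ·
Executing cc from P (initial set {m0}):
  [1] c ⇒ {m1}
  [2] c ⇒ {m2}
  — P admits the full trace.
Executing cc from Q (initial set {n0}):
  [1] c ⇒ {n1}
  [2] c ⇒ ∅  — Q cannot continue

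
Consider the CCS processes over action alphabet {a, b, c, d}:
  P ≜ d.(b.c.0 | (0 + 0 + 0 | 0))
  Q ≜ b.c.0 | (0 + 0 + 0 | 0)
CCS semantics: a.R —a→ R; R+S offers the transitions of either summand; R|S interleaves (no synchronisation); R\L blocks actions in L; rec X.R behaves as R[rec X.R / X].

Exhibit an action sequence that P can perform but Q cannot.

d

LTS(P): 4 reachable states
  u0 = d.(b.c.0 | (0 + 0 + 0 | 0)) ⊢ --d--▸ u1
  u1 = b.c.0 | (0 + 0 + 0 | 0) ⊢ --b--▸ u2
  u2 = c.0 | (0 + 0 + 0 | 0) ⊢ --c--▸ u3
  u3 = 0 | (0 + 0 + 0 | 0) ⊢ deadlocked
LTS(Q): 3 reachable states
  v0 = b.c.0 | (0 + 0 + 0 | 0) ⊢ --b--▸ v1
  v1 = c.0 | (0 + 0 + 0 | 0) ⊢ --c--▸ v2
  v2 = 0 | (0 + 0 + 0 | 0) ⊢ deadlocked
Executing d from P (initial set {u0}):
  after d @ step 1: {u1}
  — P admits the full trace.
Executing d from Q (initial set {v0}):
  after d @ step 1: no successor for Q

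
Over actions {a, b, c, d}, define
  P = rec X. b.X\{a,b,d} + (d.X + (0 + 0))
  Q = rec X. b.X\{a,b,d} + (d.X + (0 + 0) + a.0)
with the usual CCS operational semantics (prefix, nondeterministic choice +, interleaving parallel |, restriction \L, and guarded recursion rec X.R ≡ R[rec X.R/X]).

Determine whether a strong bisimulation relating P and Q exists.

NO

Reachable graph of P (2 states):
  p0 = rec X. b.X\{a,b,d} + (d.X + (0 + 0)) has moves ··b··> p1, ··d··> p0
  p1 = (rec X. b.X\{a,b,d} + (d.X + (0 + 0)))\{a,b,d} has moves deadlocked
Reachable graph of Q (3 states):
  q0 = rec X. b.X\{a,b,d} + (d.X + (0 + 0) + a.0) has moves ··a··> q1, ··b··> q2, ··d··> q0
  q1 = 0 has moves deadlocked
  q2 = (rec X. b.X\{a,b,d} + (d.X + (0 + 0) + a.0))\{a,b,d} has moves deadlocked
Bisimilarity quotient blocks:
  B0 = {p0}
  B1 = {p1, q1, q2}
  B2 = {q0}
p0 ∈ B0, q0 ∈ B2 → different blocks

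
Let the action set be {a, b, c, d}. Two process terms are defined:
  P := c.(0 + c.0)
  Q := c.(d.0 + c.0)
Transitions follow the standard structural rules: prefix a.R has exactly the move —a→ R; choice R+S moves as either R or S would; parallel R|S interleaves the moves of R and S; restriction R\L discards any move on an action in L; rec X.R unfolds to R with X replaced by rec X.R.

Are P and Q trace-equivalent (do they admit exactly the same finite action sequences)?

P's transition system — 3 states:
  u0 = c.(0 + c.0) | —c→ u1
  u1 = 0 + c.0 | —c→ u2
  u2 = 0 | ∅
Q's transition system — 3 states:
  v0 = c.(d.0 + c.0) | —c→ v1
  v1 = d.0 + c.0 | —c→ v2, —d→ v2
  v2 = 0 | ∅
Executing cd from Q (initial set {v0}):
  after c @ step 1: {v1}
  after d @ step 2: {v2}
  — Q admits the full trace.
Executing cd from P (initial set {u0}):
  after c @ step 1: {u1}
  after d @ step 2: ∅  — P cannot continue

NO — witness ⟨cd⟩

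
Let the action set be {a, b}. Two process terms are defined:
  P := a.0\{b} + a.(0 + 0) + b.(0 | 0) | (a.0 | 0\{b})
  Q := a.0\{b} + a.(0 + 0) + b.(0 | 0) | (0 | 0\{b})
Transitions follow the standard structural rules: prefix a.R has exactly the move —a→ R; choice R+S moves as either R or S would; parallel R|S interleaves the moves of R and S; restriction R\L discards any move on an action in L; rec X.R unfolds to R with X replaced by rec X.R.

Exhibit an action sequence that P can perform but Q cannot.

ab

Reachable graph of P (6 states):
  p0 = a.0\{b} + a.(0 + 0) + b.(0 | 0) | (a.0 | 0\{b}) :: --a--▸ p1, --a--▸ p2, --a--▸ p3, --b--▸ p4
  p1 = 0 + 0 :: (no moves)
  p2 = 0\{b} :: (no moves)
  p3 = b.(0 | 0) | (0 | 0\{b}) :: --b--▸ p5
  p4 = 0 | 0 | (a.0 | 0\{b}) :: --a--▸ p5
  p5 = 0 | 0 | (0 | 0\{b}) :: (no moves)
Reachable graph of Q (4 states):
  q0 = a.0\{b} + a.(0 + 0) + b.(0 | 0) | (0 | 0\{b}) :: --a--▸ q1, --a--▸ q2, --b--▸ q3
  q1 = 0 + 0 :: (no moves)
  q2 = 0\{b} :: (no moves)
  q3 = 0 | 0 | (0 | 0\{b}) :: (no moves)
Run σ = ⟨ab⟩ on P: start {p0}
  [1] a ⇒ {p1, p2, p3}
  [2] b ⇒ {p5}
  — P admits the full trace.
Run σ = ⟨ab⟩ on Q: start {q0}
  [1] a ⇒ {q1, q2}
  [2] b ⇒ no successor for Q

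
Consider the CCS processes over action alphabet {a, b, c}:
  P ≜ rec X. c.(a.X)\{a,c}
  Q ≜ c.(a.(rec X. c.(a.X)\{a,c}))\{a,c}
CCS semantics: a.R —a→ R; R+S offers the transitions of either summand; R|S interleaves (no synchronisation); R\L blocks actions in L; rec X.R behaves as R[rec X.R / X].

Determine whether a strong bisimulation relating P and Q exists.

P ~ Q

LTS(P): 2 reachable states
  p0 = rec X. c.(a.X)\{a,c} → =c=> p1
  p1 = (a.(rec X. c.(a.X)\{a,c}))\{a,c} → stopped
LTS(Q): 2 reachable states
  q0 = c.(a.(rec X. c.(a.X)\{a,c}))\{a,c} → =c=> q1
  q1 = (a.(rec X. c.(a.X)\{a,c}))\{a,c} → stopped
Coarsest stable partition (strong bisimilarity classes):
  B0 = {p0, q0}
  B1 = {p1, q1}
p0 ∈ B0, q0 ∈ B0 → same block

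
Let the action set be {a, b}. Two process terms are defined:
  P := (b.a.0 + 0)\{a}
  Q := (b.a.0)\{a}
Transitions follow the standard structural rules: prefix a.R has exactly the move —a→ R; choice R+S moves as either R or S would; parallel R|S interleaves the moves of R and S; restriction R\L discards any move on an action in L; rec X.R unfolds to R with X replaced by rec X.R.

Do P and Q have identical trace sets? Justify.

Reachable graph of P (2 states):
  p0 = (b.a.0 + 0)\{a} has moves =b=> p1
  p1 = (a.0)\{a} has moves stopped
Reachable graph of Q (2 states):
  q0 = (b.a.0)\{a} has moves =b=> q1
  q1 = (a.0)\{a} has moves stopped
Partition-refinement fixed point:
  B0 = {p0, q0}
  B1 = {p1, q1}
p0 ∈ B0, q0 ∈ B0 → same block
Bisimilar ⇒ trace-equivalent.

trace-equivalent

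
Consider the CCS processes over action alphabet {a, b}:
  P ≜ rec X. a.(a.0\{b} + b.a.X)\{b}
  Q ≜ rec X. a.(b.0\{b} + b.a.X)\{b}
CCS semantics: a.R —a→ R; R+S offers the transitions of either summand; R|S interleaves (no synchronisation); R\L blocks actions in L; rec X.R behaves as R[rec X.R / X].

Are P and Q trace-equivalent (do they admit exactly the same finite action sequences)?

NO — witness ⟨aa⟩

LTS(P): 3 reachable states
  u0 = rec X. a.(a.0\{b} + b.a.X)\{b} → -a-> u1
  u1 = (a.0\{b} + b.a.(rec X. a.(a.0\{b} + b.a.X)\{b}))\{b} → -a-> u2
  u2 = 0\{b}\{b} → ·
LTS(Q): 2 reachable states
  v0 = rec X. a.(b.0\{b} + b.a.X)\{b} → -a-> v1
  v1 = (b.0\{b} + b.a.(rec X. a.(b.0\{b} + b.a.X)\{b}))\{b} → ·
Trace ⟨aa⟩ through P, begin at {u0}:
  after a @ step 1: {u1}
  after a @ step 2: {u2}
  — P admits the full trace.
Trace ⟨aa⟩ through Q, begin at {v0}:
  after a @ step 1: {v1}
  after a @ step 2: ∅  — Q cannot continue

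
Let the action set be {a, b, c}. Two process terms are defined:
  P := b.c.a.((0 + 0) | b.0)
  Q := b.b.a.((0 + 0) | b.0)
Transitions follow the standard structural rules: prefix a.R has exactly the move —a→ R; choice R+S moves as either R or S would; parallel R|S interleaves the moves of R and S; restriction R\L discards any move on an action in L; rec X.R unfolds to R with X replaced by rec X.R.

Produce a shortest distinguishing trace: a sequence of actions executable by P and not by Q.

bc

LTS(P): 5 reachable states
  s0 = b.c.a.((0 + 0) | b.0) | -b-> s1
  s1 = c.a.((0 + 0) | b.0) | -c-> s2
  s2 = a.((0 + 0) | b.0) | -a-> s3
  s3 = (0 + 0) | b.0 | -b-> s4
  s4 = (0 + 0) | 0 | ∅
LTS(Q): 5 reachable states
  t0 = b.b.a.((0 + 0) | b.0) | -b-> t1
  t1 = b.a.((0 + 0) | b.0) | -b-> t2
  t2 = a.((0 + 0) | b.0) | -a-> t3
  t3 = (0 + 0) | b.0 | -b-> t4
  t4 = (0 + 0) | 0 | ∅
Trace ⟨bc⟩ through P, begin at {s0}:
  [1] b ⇒ {s1}
  [2] c ⇒ {s2}
  — P admits the full trace.
Trace ⟨bc⟩ through Q, begin at {t0}:
  [1] b ⇒ {t1}
  [2] c ⇒ ∅  — Q cannot continue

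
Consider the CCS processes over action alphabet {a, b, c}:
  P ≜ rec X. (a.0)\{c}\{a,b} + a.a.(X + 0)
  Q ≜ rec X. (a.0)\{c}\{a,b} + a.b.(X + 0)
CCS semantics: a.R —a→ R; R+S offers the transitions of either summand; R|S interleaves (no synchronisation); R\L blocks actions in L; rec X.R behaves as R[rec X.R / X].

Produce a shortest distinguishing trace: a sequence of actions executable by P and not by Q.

LTS(P): 3 reachable states
  u0 = rec X. (a.0)\{c}\{a,b} + a.a.(X + 0) :: =a=> u1
  u1 = a.((rec X. (a.0)\{c}\{a,b} + a.a.(X + 0)) + 0) :: =a=> u2
  u2 = (rec X. (a.0)\{c}\{a,b} + a.a.(X + 0)) + 0 :: =a=> u1
LTS(Q): 3 reachable states
  v0 = rec X. (a.0)\{c}\{a,b} + a.b.(X + 0) :: =a=> v1
  v1 = b.((rec X. (a.0)\{c}\{a,b} + a.b.(X + 0)) + 0) :: =b=> v2
  v2 = (rec X. (a.0)\{c}\{a,b} + a.b.(X + 0)) + 0 :: =a=> v1
Run σ = ⟨aa⟩ on P: start {u0}
  [1] a ⇒ {u1}
  [2] a ⇒ {u2}
  — P admits the full trace.
Run σ = ⟨aa⟩ on Q: start {v0}
  [1] a ⇒ {v1}
  [2] a ⇒ ∅  — Q cannot continue

aa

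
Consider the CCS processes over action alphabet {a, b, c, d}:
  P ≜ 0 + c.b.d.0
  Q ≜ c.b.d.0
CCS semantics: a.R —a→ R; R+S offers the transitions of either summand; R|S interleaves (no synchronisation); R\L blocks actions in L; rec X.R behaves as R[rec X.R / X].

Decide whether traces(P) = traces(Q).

trace-equivalent

Reachable graph of P (4 states):
  u0 = 0 + c.b.d.0 :: ··c··> u1
  u1 = b.d.0 :: ··b··> u2
  u2 = d.0 :: ··d··> u3
  u3 = 0 :: (no moves)
Reachable graph of Q (4 states):
  v0 = c.b.d.0 :: ··c··> v1
  v1 = b.d.0 :: ··b··> v2
  v2 = d.0 :: ··d··> v3
  v3 = 0 :: (no moves)
Coarsest stable partition (strong bisimilarity classes):
  B0 = {u0, v0}
  B1 = {u1, v1}
  B2 = {u2, v2}
  B3 = {u3, v3}
u0 ∈ B0, v0 ∈ B0 → same block
Bisimilar ⇒ trace-equivalent.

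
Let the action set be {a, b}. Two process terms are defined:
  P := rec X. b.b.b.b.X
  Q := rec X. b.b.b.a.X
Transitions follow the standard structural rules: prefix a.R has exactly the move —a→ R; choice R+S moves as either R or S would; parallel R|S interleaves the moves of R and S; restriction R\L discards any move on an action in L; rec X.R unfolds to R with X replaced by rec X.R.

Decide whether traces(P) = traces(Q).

NO — witness ⟨bbbb⟩

Reachable graph of P (4 states):
  s0 = rec X. b.b.b.b.X → -b-> s1
  s1 = b.b.b.(rec X. b.b.b.b.X) → -b-> s2
  s2 = b.b.(rec X. b.b.b.b.X) → -b-> s3
  s3 = b.(rec X. b.b.b.b.X) → -b-> s0
Reachable graph of Q (4 states):
  t0 = rec X. b.b.b.a.X → -b-> t1
  t1 = b.b.a.(rec X. b.b.b.a.X) → -b-> t2
  t2 = b.a.(rec X. b.b.b.a.X) → -b-> t3
  t3 = a.(rec X. b.b.b.a.X) → -a-> t0
Executing bbbb from P (initial set {s0}):
  [1] b ⇒ {s1}
  [2] b ⇒ {s2}
  [3] b ⇒ {s3}
  [4] b ⇒ {s0}
  — P admits the full trace.
Executing bbbb from Q (initial set {t0}):
  [1] b ⇒ {t1}
  [2] b ⇒ {t2}
  [3] b ⇒ {t3}
  [4] b ⇒ ∅ (Q stuck)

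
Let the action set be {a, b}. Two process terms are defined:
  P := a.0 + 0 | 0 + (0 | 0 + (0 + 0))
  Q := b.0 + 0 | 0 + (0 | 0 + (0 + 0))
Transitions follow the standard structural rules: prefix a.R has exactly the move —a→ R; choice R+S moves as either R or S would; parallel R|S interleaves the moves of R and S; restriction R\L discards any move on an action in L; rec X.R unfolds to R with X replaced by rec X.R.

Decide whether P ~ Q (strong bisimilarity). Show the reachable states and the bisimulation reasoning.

not bisimilar

P's transition system — 2 states:
  p0 = a.0 + 0 | 0 + (0 | 0 + (0 + 0)) has moves —a→ p1
  p1 = 0 has moves deadlocked
Q's transition system — 2 states:
  q0 = b.0 + 0 | 0 + (0 | 0 + (0 + 0)) has moves —b→ q1
  q1 = 0 has moves deadlocked
Bisimilarity quotient blocks:
  B0 = {p0}
  B1 = {p1, q1}
  B2 = {q0}
p0 ∈ B0, q0 ∈ B2 → different blocks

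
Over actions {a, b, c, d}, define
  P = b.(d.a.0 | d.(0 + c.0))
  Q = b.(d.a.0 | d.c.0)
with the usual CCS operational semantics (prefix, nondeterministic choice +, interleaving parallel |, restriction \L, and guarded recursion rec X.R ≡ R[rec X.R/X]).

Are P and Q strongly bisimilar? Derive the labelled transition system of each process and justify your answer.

LTS(P): 10 reachable states
  m0 = b.(d.a.0 | d.(0 + c.0)) ⊢ -b-> m1
  m1 = d.a.0 | d.(0 + c.0) ⊢ -d-> m2, -d-> m3
  m2 = a.0 | d.(0 + c.0) ⊢ -a-> m4, -d-> m5
  m3 = d.a.0 | (0 + c.0) ⊢ -c-> m6, -d-> m5
  m4 = 0 | d.(0 + c.0) ⊢ -d-> m7
  m5 = a.0 | (0 + c.0) ⊢ -a-> m7, -c-> m8
  m6 = d.a.0 | 0 ⊢ -d-> m8
  m7 = 0 | (0 + c.0) ⊢ -c-> m9
  m8 = a.0 | 0 ⊢ -a-> m9
  m9 = 0 | 0 ⊢ deadlocked
LTS(Q): 10 reachable states
  n0 = b.(d.a.0 | d.c.0) ⊢ -b-> n1
  n1 = d.a.0 | d.c.0 ⊢ -d-> n2, -d-> n3
  n2 = a.0 | d.c.0 ⊢ -a-> n4, -d-> n5
  n3 = d.a.0 | c.0 ⊢ -c-> n6, -d-> n5
  n4 = 0 | d.c.0 ⊢ -d-> n7
  n5 = a.0 | c.0 ⊢ -a-> n7, -c-> n8
  n6 = d.a.0 | 0 ⊢ -d-> n8
  n7 = 0 | c.0 ⊢ -c-> n9
  n8 = a.0 | 0 ⊢ -a-> n9
  n9 = 0 | 0 ⊢ deadlocked
Bisimilarity quotient blocks:
  B0 = {m0, n0}
  B1 = {m1, n1}
  B2 = {m3, n3}
  B3 = {m5, n5}
  B4 = {m8, n8}
  B5 = {m9, n9}
  B6 = {m7, n7}
  B7 = {m6, n6}
  B8 = {m2, n2}
  B9 = {m4, n4}
m0 ∈ B0, n0 ∈ B0 → same block

P ~ Q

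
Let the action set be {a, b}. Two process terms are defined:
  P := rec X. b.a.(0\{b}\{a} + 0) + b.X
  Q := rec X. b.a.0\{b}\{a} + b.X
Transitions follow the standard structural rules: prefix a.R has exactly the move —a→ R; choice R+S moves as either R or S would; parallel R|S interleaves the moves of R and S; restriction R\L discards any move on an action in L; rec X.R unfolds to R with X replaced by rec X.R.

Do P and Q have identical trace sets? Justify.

YES

P's transition system — 3 states:
  m0 = rec X. b.a.(0\{b}\{a} + 0) + b.X | =b=> m0, =b=> m1
  m1 = a.(0\{b}\{a} + 0) | =a=> m2
  m2 = 0\{b}\{a} + 0 | (no moves)
Q's transition system — 3 states:
  n0 = rec X. b.a.0\{b}\{a} + b.X | =b=> n0, =b=> n1
  n1 = a.0\{b}\{a} | =a=> n2
  n2 = 0\{b}\{a} | (no moves)
Coarsest stable partition (strong bisimilarity classes):
  B0 = {m0, n0}
  B1 = {m1, n1}
  B2 = {m2, n2}
m0 ∈ B0, n0 ∈ B0 → same block
Bisimilar ⇒ trace-equivalent.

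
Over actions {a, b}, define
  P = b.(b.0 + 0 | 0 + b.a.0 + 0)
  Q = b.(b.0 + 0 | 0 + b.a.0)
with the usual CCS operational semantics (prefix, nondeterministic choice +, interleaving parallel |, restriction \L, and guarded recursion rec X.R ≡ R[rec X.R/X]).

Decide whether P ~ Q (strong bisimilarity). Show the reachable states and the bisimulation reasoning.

Reachable graph of P (4 states):
  p0 = b.(b.0 + 0 | 0 + b.a.0 + 0) :: ··b··> p1
  p1 = b.0 + 0 | 0 + b.a.0 + 0 :: ··b··> p2, ··b··> p3
  p2 = 0 :: deadlocked
  p3 = a.0 :: ··a··> p2
Reachable graph of Q (4 states):
  q0 = b.(b.0 + 0 | 0 + b.a.0) :: ··b··> q1
  q1 = b.0 + 0 | 0 + b.a.0 :: ··b··> q2, ··b··> q3
  q2 = 0 :: deadlocked
  q3 = a.0 :: ··a··> q2
Partition-refinement fixed point:
  B0 = {p0, q0}
  B1 = {p1, q1}
  B2 = {p3, q3}
  B3 = {p2, q2}
p0 ∈ B0, q0 ∈ B0 → same block

YES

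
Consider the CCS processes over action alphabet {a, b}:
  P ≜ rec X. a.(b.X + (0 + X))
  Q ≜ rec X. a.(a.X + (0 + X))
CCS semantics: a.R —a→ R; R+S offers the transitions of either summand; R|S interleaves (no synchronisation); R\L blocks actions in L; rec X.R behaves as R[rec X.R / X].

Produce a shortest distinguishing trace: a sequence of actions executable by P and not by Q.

ab

LTS(P): 2 reachable states
  u0 = rec X. a.(b.X + (0 + X)) → -a-> u1
  u1 = b.(rec X. a.(b.X + (0 + X))) + (0 + (rec X. a.(b.X + (0 + X)))) → -a-> u1, -b-> u0
LTS(Q): 2 reachable states
  v0 = rec X. a.(a.X + (0 + X)) → -a-> v1
  v1 = a.(rec X. a.(a.X + (0 + X))) + (0 + (rec X. a.(a.X + (0 + X)))) → -a-> v0, -a-> v1
Run σ = ⟨ab⟩ on P: start {u0}
  [1] a ⇒ {u1}
  [2] b ⇒ {u0}
  ✓ P
Run σ = ⟨ab⟩ on Q: start {v0}
  [1] a ⇒ {v1}
  [2] b ⇒ no successor for Q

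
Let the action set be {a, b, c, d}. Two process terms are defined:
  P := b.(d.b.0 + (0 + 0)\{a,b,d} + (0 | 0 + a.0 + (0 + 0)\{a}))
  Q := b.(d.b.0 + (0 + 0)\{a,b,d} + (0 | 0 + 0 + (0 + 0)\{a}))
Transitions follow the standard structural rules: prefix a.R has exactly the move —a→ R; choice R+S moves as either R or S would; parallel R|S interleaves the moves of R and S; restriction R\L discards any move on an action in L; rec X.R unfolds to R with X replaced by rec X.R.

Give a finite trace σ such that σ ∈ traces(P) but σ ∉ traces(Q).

Reachable graph of P (4 states):
  u0 = b.(d.b.0 + (0 + 0)\{a,b,d} + (0 | 0 + a.0 + (0 + 0)\{a})) ⊢ ··b··> u1
  u1 = d.b.0 + (0 + 0)\{a,b,d} + (0 | 0 + a.0 + (0 + 0)\{a}) ⊢ ··a··> u2, ··d··> u3
  u2 = 0 ⊢ ∅
  u3 = b.0 ⊢ ··b··> u2
Reachable graph of Q (4 states):
  v0 = b.(d.b.0 + (0 + 0)\{a,b,d} + (0 | 0 + 0 + (0 + 0)\{a})) ⊢ ··b··> v1
  v1 = d.b.0 + (0 + 0)\{a,b,d} + (0 | 0 + 0 + (0 + 0)\{a}) ⊢ ··d··> v2
  v2 = b.0 ⊢ ··b··> v3
  v3 = 0 ⊢ ∅
Run σ = ⟨ba⟩ on P: start {u0}
  after b @ step 1: {u1}
  after a @ step 2: {u2}
  P completes σ.
Run σ = ⟨ba⟩ on Q: start {v0}
  after b @ step 1: {v1}
  after a @ step 2: no successor for Q

ba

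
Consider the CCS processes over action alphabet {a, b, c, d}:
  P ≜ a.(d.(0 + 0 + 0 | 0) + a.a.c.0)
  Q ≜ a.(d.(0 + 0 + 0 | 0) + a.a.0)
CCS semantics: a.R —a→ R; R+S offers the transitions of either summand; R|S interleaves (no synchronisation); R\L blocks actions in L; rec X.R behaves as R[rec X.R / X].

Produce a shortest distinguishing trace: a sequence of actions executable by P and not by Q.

aaac

LTS(P): 6 reachable states
  s0 = a.(d.(0 + 0 + 0 | 0) + a.a.c.0) → =a=> s1
  s1 = d.(0 + 0 + 0 | 0) + a.a.c.0 → =a=> s2, =d=> s3
  s2 = a.c.0 → =a=> s4
  s3 = 0 + 0 + 0 | 0 → ∅
  s4 = c.0 → =c=> s5
  s5 = 0 → ∅
LTS(Q): 5 reachable states
  t0 = a.(d.(0 + 0 + 0 | 0) + a.a.0) → =a=> t1
  t1 = d.(0 + 0 + 0 | 0) + a.a.0 → =a=> t2, =d=> t3
  t2 = a.0 → =a=> t4
  t3 = 0 + 0 + 0 | 0 → ∅
  t4 = 0 → ∅
Run σ = ⟨aaac⟩ on P: start {s0}
  after a @ step 1: {s1}
  after a @ step 2: {s2}
  after a @ step 3: {s4}
  after c @ step 4: {s5}
  P completes σ.
Run σ = ⟨aaac⟩ on Q: start {t0}
  after a @ step 1: {t1}
  after a @ step 2: {t2}
  after a @ step 3: {t4}
  after c @ step 4: no successor for Q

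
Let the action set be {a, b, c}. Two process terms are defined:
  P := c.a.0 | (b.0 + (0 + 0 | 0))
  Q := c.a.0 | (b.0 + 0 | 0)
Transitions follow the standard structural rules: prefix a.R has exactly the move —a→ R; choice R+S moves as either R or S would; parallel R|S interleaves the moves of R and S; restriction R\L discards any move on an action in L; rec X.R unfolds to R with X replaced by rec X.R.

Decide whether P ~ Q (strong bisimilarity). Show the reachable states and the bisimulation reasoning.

P ~ Q

Reachable graph of P (6 states):
  u0 = c.a.0 | (b.0 + (0 + 0 | 0)) ⊢ =b=> u1, =c=> u2
  u1 = c.a.0 | 0 ⊢ =c=> u3
  u2 = a.0 | (b.0 + (0 + 0 | 0)) ⊢ =a=> u4, =b=> u3
  u3 = a.0 | 0 ⊢ =a=> u5
  u4 = 0 | (b.0 + (0 + 0 | 0)) ⊢ =b=> u5
  u5 = 0 | 0 ⊢ ·
Reachable graph of Q (6 states):
  v0 = c.a.0 | (b.0 + 0 | 0) ⊢ =b=> v1, =c=> v2
  v1 = c.a.0 | 0 ⊢ =c=> v3
  v2 = a.0 | (b.0 + 0 | 0) ⊢ =a=> v4, =b=> v3
  v3 = a.0 | 0 ⊢ =a=> v5
  v4 = 0 | (b.0 + 0 | 0) ⊢ =b=> v5
  v5 = 0 | 0 ⊢ ·
Partition-refinement fixed point:
  B0 = {u0, v0}
  B1 = {u2, v2}
  B2 = {u3, v3}
  B3 = {u5, v5}
  B4 = {u4, v4}
  B5 = {u1, v1}
u0 ∈ B0, v0 ∈ B0 → same block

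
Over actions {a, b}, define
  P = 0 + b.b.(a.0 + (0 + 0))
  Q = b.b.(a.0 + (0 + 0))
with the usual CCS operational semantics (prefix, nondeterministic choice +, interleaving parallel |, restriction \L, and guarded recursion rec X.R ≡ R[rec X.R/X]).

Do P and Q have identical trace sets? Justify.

P's transition system — 4 states:
  s0 = 0 + b.b.(a.0 + (0 + 0)) :: =b=> s1
  s1 = b.(a.0 + (0 + 0)) :: =b=> s2
  s2 = a.0 + (0 + 0) :: =a=> s3
  s3 = 0 :: (no moves)
Q's transition system — 4 states:
  t0 = b.b.(a.0 + (0 + 0)) :: =b=> t1
  t1 = b.(a.0 + (0 + 0)) :: =b=> t2
  t2 = a.0 + (0 + 0) :: =a=> t3
  t3 = 0 :: (no moves)
Partition-refinement fixed point:
  B0 = {s0, t0}
  B1 = {s1, t1}
  B2 = {s2, t2}
  B3 = {s3, t3}
s0 ∈ B0, t0 ∈ B0 → same block
Bisimilar ⇒ trace-equivalent.

YES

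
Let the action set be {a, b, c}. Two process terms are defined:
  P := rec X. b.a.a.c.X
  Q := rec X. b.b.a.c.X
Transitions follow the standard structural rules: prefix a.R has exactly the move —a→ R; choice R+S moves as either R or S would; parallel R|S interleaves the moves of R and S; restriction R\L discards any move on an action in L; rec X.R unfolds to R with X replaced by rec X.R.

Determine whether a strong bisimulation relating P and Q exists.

not bisimilar

Reachable graph of P (4 states):
  s0 = rec X. b.a.a.c.X :: —b→ s1
  s1 = a.a.c.(rec X. b.a.a.c.X) :: —a→ s2
  s2 = a.c.(rec X. b.a.a.c.X) :: —a→ s3
  s3 = c.(rec X. b.a.a.c.X) :: —c→ s0
Reachable graph of Q (4 states):
  t0 = rec X. b.b.a.c.X :: —b→ t1
  t1 = b.a.c.(rec X. b.b.a.c.X) :: —b→ t2
  t2 = a.c.(rec X. b.b.a.c.X) :: —a→ t3
  t3 = c.(rec X. b.b.a.c.X) :: —c→ t0
Coarsest stable partition (strong bisimilarity classes):
  B0 = {s0}
  B1 = {s1}
  B2 = {s2}
  B3 = {s3}
  B4 = {t0}
  B5 = {t1}
  B6 = {t2}
  B7 = {t3}
s0 ∈ B0, t0 ∈ B4 → different blocks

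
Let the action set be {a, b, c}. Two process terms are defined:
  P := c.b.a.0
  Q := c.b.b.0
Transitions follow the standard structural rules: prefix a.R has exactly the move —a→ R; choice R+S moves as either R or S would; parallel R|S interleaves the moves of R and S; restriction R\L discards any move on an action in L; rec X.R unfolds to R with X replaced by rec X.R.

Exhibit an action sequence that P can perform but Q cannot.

cba

Reachable graph of P (4 states):
  u0 = c.b.a.0 → -c-> u1
  u1 = b.a.0 → -b-> u2
  u2 = a.0 → -a-> u3
  u3 = 0 → (no moves)
Reachable graph of Q (4 states):
  v0 = c.b.b.0 → -c-> v1
  v1 = b.b.0 → -b-> v2
  v2 = b.0 → -b-> v3
  v3 = 0 → (no moves)
Trace ⟨cba⟩ through P, begin at {u0}:
  [1] c ⇒ {u1}
  [2] b ⇒ {u2}
  [3] a ⇒ {u3}
  P completes σ.
Trace ⟨cba⟩ through Q, begin at {v0}:
  [1] c ⇒ {v1}
  [2] b ⇒ {v2}
  [3] a ⇒ ∅ (Q stuck)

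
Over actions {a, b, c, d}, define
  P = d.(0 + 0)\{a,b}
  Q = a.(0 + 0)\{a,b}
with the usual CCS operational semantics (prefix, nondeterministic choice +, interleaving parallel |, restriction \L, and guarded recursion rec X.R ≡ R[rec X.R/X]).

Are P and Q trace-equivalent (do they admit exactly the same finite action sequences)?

NO — witness ⟨d⟩

Reachable graph of P (2 states):
  u0 = d.(0 + 0)\{a,b} has moves —d→ u1
  u1 = (0 + 0)\{a,b} has moves deadlocked
Reachable graph of Q (2 states):
  v0 = a.(0 + 0)\{a,b} has moves —a→ v1
  v1 = (0 + 0)\{a,b} has moves deadlocked
Run σ = ⟨d⟩ on P: start {u0}
  step 1 (d): {u1}
  — P admits the full trace.
Run σ = ⟨d⟩ on Q: start {v0}
  step 1 (d): ∅  — Q cannot continue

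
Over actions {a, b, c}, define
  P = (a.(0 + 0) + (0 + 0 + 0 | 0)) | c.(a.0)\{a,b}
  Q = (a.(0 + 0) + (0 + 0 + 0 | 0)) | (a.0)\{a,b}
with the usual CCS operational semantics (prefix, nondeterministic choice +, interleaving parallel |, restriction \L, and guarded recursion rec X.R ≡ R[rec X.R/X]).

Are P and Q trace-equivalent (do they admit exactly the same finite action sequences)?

trace-distinct — witness ⟨c⟩

Reachable graph of P (4 states):
  s0 = (a.(0 + 0) + (0 + 0 + 0 | 0)) | c.(a.0)\{a,b} → =a=> s1, =c=> s2
  s1 = (0 + 0) | c.(a.0)\{a,b} → =c=> s3
  s2 = (a.(0 + 0) + (0 + 0 + 0 | 0)) | (a.0)\{a,b} → =a=> s3
  s3 = (0 + 0) | (a.0)\{a,b} → ·
Reachable graph of Q (2 states):
  t0 = (a.(0 + 0) + (0 + 0 + 0 | 0)) | (a.0)\{a,b} → =a=> t1
  t1 = (0 + 0) | (a.0)\{a,b} → ·
Executing c from P (initial set {s0}):
  [1] c ⇒ {s2}
  ✓ P
Executing c from Q (initial set {t0}):
  [1] c ⇒ ∅  — Q cannot continue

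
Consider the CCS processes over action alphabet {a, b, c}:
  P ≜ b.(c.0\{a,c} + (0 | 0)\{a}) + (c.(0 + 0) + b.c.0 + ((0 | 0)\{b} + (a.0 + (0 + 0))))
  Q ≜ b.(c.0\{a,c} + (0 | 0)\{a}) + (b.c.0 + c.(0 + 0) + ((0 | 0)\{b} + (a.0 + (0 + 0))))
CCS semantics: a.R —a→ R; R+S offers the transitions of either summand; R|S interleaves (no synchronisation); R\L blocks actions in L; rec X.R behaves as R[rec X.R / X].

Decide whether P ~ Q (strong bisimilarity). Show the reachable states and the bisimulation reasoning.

YES

P's transition system — 6 states:
  u0 = b.(c.0\{a,c} + (0 | 0)\{a}) + (c.(0 + 0) + b.c.0 + ((0 | 0)\{b} + (a.0 + (0 + 0)))) :: =a=> u1, =b=> u2, =b=> u3, =c=> u4
  u1 = 0 :: (no moves)
  u2 = c.0 :: =c=> u1
  u3 = c.0\{a,c} + (0 | 0)\{a} :: =c=> u5
  u4 = 0 + 0 :: (no moves)
  u5 = 0\{a,c} :: (no moves)
Q's transition system — 6 states:
  v0 = b.(c.0\{a,c} + (0 | 0)\{a}) + (b.c.0 + c.(0 + 0) + ((0 | 0)\{b} + (a.0 + (0 + 0)))) :: =a=> v1, =b=> v2, =b=> v3, =c=> v4
  v1 = 0 :: (no moves)
  v2 = c.0 :: =c=> v1
  v3 = c.0\{a,c} + (0 | 0)\{a} :: =c=> v5
  v4 = 0 + 0 :: (no moves)
  v5 = 0\{a,c} :: (no moves)
Coarsest stable partition (strong bisimilarity classes):
  B0 = {u0, v0}
  B1 = {u1, u4, u5, v1, v4, v5}
  B2 = {u2, u3, v2, v3}
u0 ∈ B0, v0 ∈ B0 → same block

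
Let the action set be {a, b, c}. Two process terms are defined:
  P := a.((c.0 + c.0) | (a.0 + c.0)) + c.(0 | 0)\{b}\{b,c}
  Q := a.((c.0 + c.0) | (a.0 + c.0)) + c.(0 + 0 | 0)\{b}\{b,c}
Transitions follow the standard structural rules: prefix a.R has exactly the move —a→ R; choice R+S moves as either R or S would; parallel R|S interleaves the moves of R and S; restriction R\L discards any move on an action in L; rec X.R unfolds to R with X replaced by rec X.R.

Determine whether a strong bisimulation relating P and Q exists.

Reachable graph of P (6 states):
  p0 = a.((c.0 + c.0) | (a.0 + c.0)) + c.(0 | 0)\{b}\{b,c} ⊢ =a=> p1, =c=> p2
  p1 = (c.0 + c.0) | (a.0 + c.0) ⊢ =a=> p3, =c=> p3, =c=> p4
  p2 = (0 | 0)\{b}\{b,c} ⊢ stopped
  p3 = (c.0 + c.0) | 0 ⊢ =c=> p5
  p4 = 0 | (a.0 + c.0) ⊢ =a=> p5, =c=> p5
  p5 = 0 | 0 ⊢ stopped
Reachable graph of Q (6 states):
  q0 = a.((c.0 + c.0) | (a.0 + c.0)) + c.(0 + 0 | 0)\{b}\{b,c} ⊢ =a=> q1, =c=> q2
  q1 = (c.0 + c.0) | (a.0 + c.0) ⊢ =a=> q3, =c=> q3, =c=> q4
  q2 = (0 + 0 | 0)\{b}\{b,c} ⊢ stopped
  q3 = (c.0 + c.0) | 0 ⊢ =c=> q5
  q4 = 0 | (a.0 + c.0) ⊢ =a=> q5, =c=> q5
  q5 = 0 | 0 ⊢ stopped
Bisimilarity quotient blocks:
  B0 = {p0, q0}
  B1 = {p2, p5, q2, q5}
  B2 = {p1, q1}
  B3 = {p3, q3}
  B4 = {p4, q4}
p0 ∈ B0, q0 ∈ B0 → same block

P ~ Q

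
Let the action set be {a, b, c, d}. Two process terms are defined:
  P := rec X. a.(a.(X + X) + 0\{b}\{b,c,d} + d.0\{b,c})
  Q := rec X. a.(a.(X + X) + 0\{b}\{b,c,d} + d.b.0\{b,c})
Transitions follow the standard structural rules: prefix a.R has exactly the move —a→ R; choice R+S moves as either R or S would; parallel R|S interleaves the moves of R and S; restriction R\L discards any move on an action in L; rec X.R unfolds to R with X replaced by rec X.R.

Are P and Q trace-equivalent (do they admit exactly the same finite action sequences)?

trace-distinct — witness ⟨adb⟩

LTS(P): 4 reachable states
  p0 = rec X. a.(a.(X + X) + 0\{b}\{b,c,d} + d.0\{b,c}) :: =a=> p1
  p1 = a.((rec X. a.(a.(X + X) + 0\{b}\{b,c,d} + d.0\{b,c})) + (rec X. a.(a.(X + X) + 0\{b}\{b,c,d} + d.0\{b,c}))) + 0\{b}\{b,c,d} + d.0\{b,c} :: =a=> p2, =d=> p3
  p2 = (rec X. a.(a.(X + X) + 0\{b}\{b,c,d} + d.0\{b,c})) + (rec X. a.(a.(X + X) + 0\{b}\{b,c,d} + d.0\{b,c})) :: =a=> p1
  p3 = 0\{b,c} :: ·
LTS(Q): 5 reachable states
  q0 = rec X. a.(a.(X + X) + 0\{b}\{b,c,d} + d.b.0\{b,c}) :: =a=> q1
  q1 = a.((rec X. a.(a.(X + X) + 0\{b}\{b,c,d} + d.b.0\{b,c})) + (rec X. a.(a.(X + X) + 0\{b}\{b,c,d} + d.b.0\{b,c}))) + 0\{b}\{b,c,d} + d.b.0\{b,c} :: =a=> q2, =d=> q3
  q2 = (rec X. a.(a.(X + X) + 0\{b}\{b,c,d} + d.b.0\{b,c})) + (rec X. a.(a.(X + X) + 0\{b}\{b,c,d} + d.b.0\{b,c})) :: =a=> q1
  q3 = b.0\{b,c} :: =b=> q4
  q4 = 0\{b,c} :: ·
Trace ⟨adb⟩ through Q, begin at {q0}:
  step 1 (a): {q1}
  step 2 (d): {q3}
  step 3 (b): {q4}
  Q completes σ.
Trace ⟨adb⟩ through P, begin at {p0}:
  step 1 (a): {p1}
  step 2 (d): {p3}
  step 3 (b): ∅ (P stuck)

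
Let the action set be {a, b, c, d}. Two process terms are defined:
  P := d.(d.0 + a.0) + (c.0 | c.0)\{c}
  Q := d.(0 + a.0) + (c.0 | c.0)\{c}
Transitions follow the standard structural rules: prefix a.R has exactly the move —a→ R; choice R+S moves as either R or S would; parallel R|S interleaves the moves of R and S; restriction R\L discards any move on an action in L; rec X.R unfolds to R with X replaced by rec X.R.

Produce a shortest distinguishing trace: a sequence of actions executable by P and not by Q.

Reachable graph of P (3 states):
  p0 = d.(d.0 + a.0) + (c.0 | c.0)\{c} has moves =d=> p1
  p1 = d.0 + a.0 has moves =a=> p2, =d=> p2
  p2 = 0 has moves ·
Reachable graph of Q (3 states):
  q0 = d.(0 + a.0) + (c.0 | c.0)\{c} has moves =d=> q1
  q1 = 0 + a.0 has moves =a=> q2
  q2 = 0 has moves ·
Executing dd from P (initial set {p0}):
  [1] d ⇒ {p1}
  [2] d ⇒ {p2}
  — P admits the full trace.
Executing dd from Q (initial set {q0}):
  [1] d ⇒ {q1}
  [2] d ⇒ no successor for Q

dd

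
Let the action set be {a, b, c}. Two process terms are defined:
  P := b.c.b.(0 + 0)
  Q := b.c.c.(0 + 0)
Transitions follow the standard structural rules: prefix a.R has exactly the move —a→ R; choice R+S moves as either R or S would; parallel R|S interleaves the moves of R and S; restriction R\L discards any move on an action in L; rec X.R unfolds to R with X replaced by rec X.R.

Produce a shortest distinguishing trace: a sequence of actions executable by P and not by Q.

bcb

P's transition system — 4 states:
  m0 = b.c.b.(0 + 0) | =b=> m1
  m1 = c.b.(0 + 0) | =c=> m2
  m2 = b.(0 + 0) | =b=> m3
  m3 = 0 + 0 | ∅
Q's transition system — 4 states:
  n0 = b.c.c.(0 + 0) | =b=> n1
  n1 = c.c.(0 + 0) | =c=> n2
  n2 = c.(0 + 0) | =c=> n3
  n3 = 0 + 0 | ∅
Trace ⟨bcb⟩ through P, begin at {m0}:
  [1] b ⇒ {m1}
  [2] c ⇒ {m2}
  [3] b ⇒ {m3}
  — P admits the full trace.
Trace ⟨bcb⟩ through Q, begin at {n0}:
  [1] b ⇒ {n1}
  [2] c ⇒ {n2}
  [3] b ⇒ ∅ (Q stuck)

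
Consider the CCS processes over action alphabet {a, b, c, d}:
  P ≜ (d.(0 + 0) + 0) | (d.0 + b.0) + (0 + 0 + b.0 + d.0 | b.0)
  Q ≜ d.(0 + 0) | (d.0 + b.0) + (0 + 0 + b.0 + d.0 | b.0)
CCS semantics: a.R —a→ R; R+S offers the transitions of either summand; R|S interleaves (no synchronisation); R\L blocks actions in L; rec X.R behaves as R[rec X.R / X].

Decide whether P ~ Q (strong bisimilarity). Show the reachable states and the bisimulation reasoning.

LTS(P): 8 reachable states
  s0 = (d.(0 + 0) + 0) | (d.0 + b.0) + (0 + 0 + b.0 + d.0 | b.0) | --b--▸ s1, --b--▸ s2, --b--▸ s3, --d--▸ s1, --d--▸ s4, --d--▸ s5
  s1 = (d.(0 + 0) + 0) | 0 | --d--▸ s6
  s2 = 0 | ∅
  s3 = d.0 | 0 | --d--▸ s7
  s4 = (0 + 0) | (d.0 + b.0) | --b--▸ s6, --d--▸ s6
  s5 = 0 | b.0 | --b--▸ s7
  s6 = (0 + 0) | 0 | ∅
  s7 = 0 | 0 | ∅
LTS(Q): 8 reachable states
  t0 = d.(0 + 0) | (d.0 + b.0) + (0 + 0 + b.0 + d.0 | b.0) | --b--▸ t1, --b--▸ t2, --b--▸ t3, --d--▸ t2, --d--▸ t4, --d--▸ t5
  t1 = 0 | ∅
  t2 = d.(0 + 0) | 0 | --d--▸ t6
  t3 = d.0 | 0 | --d--▸ t7
  t4 = (0 + 0) | (d.0 + b.0) | --b--▸ t6, --d--▸ t6
  t5 = 0 | b.0 | --b--▸ t7
  t6 = (0 + 0) | 0 | ∅
  t7 = 0 | 0 | ∅
Partition-refinement fixed point:
  B0 = {s0, t0}
  B1 = {s2, s6, s7, t1, t6, t7}
  B2 = {s5, t5}
  B3 = {s1, s3, t2, t3}
  B4 = {s4, t4}
s0 ∈ B0, t0 ∈ B0 → same block

bisimilar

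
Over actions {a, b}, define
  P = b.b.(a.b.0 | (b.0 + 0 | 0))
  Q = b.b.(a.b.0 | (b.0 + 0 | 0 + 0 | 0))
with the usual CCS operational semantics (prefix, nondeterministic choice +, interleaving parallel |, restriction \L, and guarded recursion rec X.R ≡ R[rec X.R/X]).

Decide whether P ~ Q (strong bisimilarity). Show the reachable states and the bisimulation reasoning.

P's transition system — 8 states:
  s0 = b.b.(a.b.0 | (b.0 + 0 | 0)) :: --b--▸ s1
  s1 = b.(a.b.0 | (b.0 + 0 | 0)) :: --b--▸ s2
  s2 = a.b.0 | (b.0 + 0 | 0) :: --a--▸ s3, --b--▸ s4
  s3 = b.0 | (b.0 + 0 | 0) :: --b--▸ s5, --b--▸ s6
  s4 = a.b.0 | 0 :: --a--▸ s6
  s5 = 0 | (b.0 + 0 | 0) :: --b--▸ s7
  s6 = b.0 | 0 :: --b--▸ s7
  s7 = 0 | 0 :: ·
Q's transition system — 8 states:
  t0 = b.b.(a.b.0 | (b.0 + 0 | 0 + 0 | 0)) :: --b--▸ t1
  t1 = b.(a.b.0 | (b.0 + 0 | 0 + 0 | 0)) :: --b--▸ t2
  t2 = a.b.0 | (b.0 + 0 | 0 + 0 | 0) :: --a--▸ t3, --b--▸ t4
  t3 = b.0 | (b.0 + 0 | 0 + 0 | 0) :: --b--▸ t5, --b--▸ t6
  t4 = a.b.0 | 0 :: --a--▸ t6
  t5 = 0 | (b.0 + 0 | 0 + 0 | 0) :: --b--▸ t7
  t6 = b.0 | 0 :: --b--▸ t7
  t7 = 0 | 0 :: ·
Bisimilarity quotient blocks:
  B0 = {s0, t0}
  B1 = {s1, t1}
  B2 = {s2, t2}
  B3 = {s3, t3}
  B4 = {s5, s6, t5, t6}
  B5 = {s7, t7}
  B6 = {s4, t4}
s0 ∈ B0, t0 ∈ B0 → same block

bisimilar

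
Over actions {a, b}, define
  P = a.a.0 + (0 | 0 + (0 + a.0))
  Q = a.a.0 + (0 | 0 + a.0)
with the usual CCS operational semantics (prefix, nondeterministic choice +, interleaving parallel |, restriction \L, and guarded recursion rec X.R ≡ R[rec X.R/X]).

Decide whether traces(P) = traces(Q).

P's transition system — 3 states:
  s0 = a.a.0 + (0 | 0 + (0 + a.0)) → —a→ s1, —a→ s2
  s1 = 0 → stopped
  s2 = a.0 → —a→ s1
Q's transition system — 3 states:
  t0 = a.a.0 + (0 | 0 + a.0) → —a→ t1, —a→ t2
  t1 = 0 → stopped
  t2 = a.0 → —a→ t1
Partition-refinement fixed point:
  B0 = {s0, t0}
  B1 = {s1, t1}
  B2 = {s2, t2}
s0 ∈ B0, t0 ∈ B0 → same block
Bisimilar ⇒ trace-equivalent.

traces(P) = traces(Q)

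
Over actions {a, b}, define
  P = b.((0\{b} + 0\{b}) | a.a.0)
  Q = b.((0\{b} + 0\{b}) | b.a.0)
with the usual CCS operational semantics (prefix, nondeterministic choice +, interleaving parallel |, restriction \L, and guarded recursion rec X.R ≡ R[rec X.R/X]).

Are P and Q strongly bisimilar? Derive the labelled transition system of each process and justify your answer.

LTS(P): 4 reachable states
  s0 = b.((0\{b} + 0\{b}) | a.a.0) ⊢ ··b··> s1
  s1 = (0\{b} + 0\{b}) | a.a.0 ⊢ ··a··> s2
  s2 = (0\{b} + 0\{b}) | a.0 ⊢ ··a··> s3
  s3 = (0\{b} + 0\{b}) | 0 ⊢ ∅
LTS(Q): 4 reachable states
  t0 = b.((0\{b} + 0\{b}) | b.a.0) ⊢ ··b··> t1
  t1 = (0\{b} + 0\{b}) | b.a.0 ⊢ ··b··> t2
  t2 = (0\{b} + 0\{b}) | a.0 ⊢ ··a··> t3
  t3 = (0\{b} + 0\{b}) | 0 ⊢ ∅
Bisimilarity quotient blocks:
  B0 = {s0}
  B1 = {s1}
  B2 = {s2, t2}
  B3 = {s3, t3}
  B4 = {t0}
  B5 = {t1}
s0 ∈ B0, t0 ∈ B4 → different blocks

NO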